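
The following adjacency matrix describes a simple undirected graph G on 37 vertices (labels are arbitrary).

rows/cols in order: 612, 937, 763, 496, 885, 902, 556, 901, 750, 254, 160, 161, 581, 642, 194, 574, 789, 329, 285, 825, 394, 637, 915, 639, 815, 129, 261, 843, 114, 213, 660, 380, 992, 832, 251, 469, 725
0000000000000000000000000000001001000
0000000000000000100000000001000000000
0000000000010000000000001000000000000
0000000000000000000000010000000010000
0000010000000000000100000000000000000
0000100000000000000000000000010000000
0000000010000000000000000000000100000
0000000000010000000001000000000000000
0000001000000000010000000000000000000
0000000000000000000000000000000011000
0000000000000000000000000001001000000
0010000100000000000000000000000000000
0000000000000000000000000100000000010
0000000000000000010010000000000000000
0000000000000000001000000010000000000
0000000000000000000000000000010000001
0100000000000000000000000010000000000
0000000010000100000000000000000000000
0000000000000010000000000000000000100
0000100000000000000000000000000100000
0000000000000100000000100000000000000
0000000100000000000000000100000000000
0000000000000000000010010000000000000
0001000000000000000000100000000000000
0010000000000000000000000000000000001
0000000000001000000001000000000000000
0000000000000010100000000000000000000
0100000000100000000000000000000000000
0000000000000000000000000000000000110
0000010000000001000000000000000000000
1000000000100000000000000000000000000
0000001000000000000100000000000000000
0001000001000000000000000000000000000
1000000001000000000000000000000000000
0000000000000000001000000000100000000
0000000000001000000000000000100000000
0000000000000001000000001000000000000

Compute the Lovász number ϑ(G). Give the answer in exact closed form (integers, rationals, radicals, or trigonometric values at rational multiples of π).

37*cos(pi/37)/(cos(pi/37) + 1)

N(574) = {213, 725}, |N(574)| = 2.
deg(469) = 2; N(469) = {581, 114}.
deg(261) = 2; N(261) = {194, 789}.
Vertex 750 has 2 neighbors: 556, 329.
Every vertex has degree 2 (N=37); a single 37-cycle (edge-transitive).
spec(A) ≈ [2.0, 1.97123, 1.88575, 1.74603, 1.55607, 1.32135, 1.04861, 0.74571, 0.42136, 0.08488, -0.25404, -0.58565, -0.90041, -1.18927, -1.44391, -1.65702, -1.82246, -1.93547, -1.99279] (distinct, 5 d.p.).
Lovász: ϑ = −37(-2*cos(pi/37))/(2+-(-1)*2*cos(pi/37)) = 37*cos(pi/37)/(cos(pi/37) + 1).
Numerically 18.46661664.
Lovász sandwich 18 ≤ 37*cos(pi/37)/(cos(pi/37) + 1) ≤ 19: both strict.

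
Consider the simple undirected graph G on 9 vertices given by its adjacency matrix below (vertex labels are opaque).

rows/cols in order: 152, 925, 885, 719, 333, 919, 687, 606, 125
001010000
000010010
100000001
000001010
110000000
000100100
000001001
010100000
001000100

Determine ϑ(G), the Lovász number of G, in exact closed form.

9*cos(pi/9)/(cos(pi/9) + 1)

N(333) = {152, 925}, |N(333)| = 2.
deg(885) = 2; N(885) = {152, 125}.
deg(687) = 2; N(687) = {919, 125}.
deg(152) = 2; N(152) = {885, 333}.
9-vertex 2-regular graph: the odd cycle C_{9}.
Distinct eigenvalues (to 5 d.p.): [2.0, 1.53209, 0.3473, -1.0, -1.87939].
Lovász (edge-transitive): ϑ = −9·(-2*cos(pi/9))/((2)−(-2*cos(pi/9))) = 9*cos(pi/9)/(cos(pi/9) + 1).
ϑ(G) ≈ 4.360089581.
Lovász sandwich 4 ≤ 9*cos(pi/9)/(cos(pi/9) + 1) ≤ 5: both strict.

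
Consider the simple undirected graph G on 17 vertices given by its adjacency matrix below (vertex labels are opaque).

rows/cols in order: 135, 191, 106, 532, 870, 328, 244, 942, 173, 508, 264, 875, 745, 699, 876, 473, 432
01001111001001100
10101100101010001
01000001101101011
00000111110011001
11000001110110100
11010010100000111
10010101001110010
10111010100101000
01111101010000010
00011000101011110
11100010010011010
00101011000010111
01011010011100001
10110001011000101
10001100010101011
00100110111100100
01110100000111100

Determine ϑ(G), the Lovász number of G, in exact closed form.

N(328) = {135, 191, 532, 244, 173, 876, 473, 432}, |N(328)| = 8.
N(135) = {191, 870, 328, 244, 942, 264, 699, 876}, |N(135)| = 8.
N(532) = {328, 244, 942, 173, 508, 745, 699, 432}, |N(532)| = 8.
Vertex 870 has 8 neighbors: 135, 191, 942, 173, 508, 875, 745, 876.
17-vertex 8-regular graph: SR(17,8,3,4) — a Paley graph.
Distinct eigenvalues (to 5 d.p.): [8.0, 1.56155, -2.56155].
With N=17: ϑ(G) = 17·(-(-sqrt(17)/2 - 1/2))/(8−(-sqrt(17)/2 - 1/2)) = sqrt(17).
= 4.12311… (decimal).

sqrt(17)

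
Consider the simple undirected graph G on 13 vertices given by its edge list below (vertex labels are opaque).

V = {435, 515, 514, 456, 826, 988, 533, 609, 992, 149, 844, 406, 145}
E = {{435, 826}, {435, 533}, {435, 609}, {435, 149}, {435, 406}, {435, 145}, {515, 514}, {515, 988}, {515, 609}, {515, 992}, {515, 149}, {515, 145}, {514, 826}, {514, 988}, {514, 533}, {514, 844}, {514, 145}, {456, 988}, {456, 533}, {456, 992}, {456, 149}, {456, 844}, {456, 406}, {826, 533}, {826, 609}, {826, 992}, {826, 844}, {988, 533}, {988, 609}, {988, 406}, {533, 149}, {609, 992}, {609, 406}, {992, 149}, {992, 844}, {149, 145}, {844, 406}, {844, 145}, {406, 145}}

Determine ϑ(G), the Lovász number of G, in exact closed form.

Vertex 826 has 6 neighbors: 435, 514, 533, 609, 992, 844.
Vertex 609 has 6 neighbors: 435, 515, 826, 988, 992, 406.
Vertex 514 has 6 neighbors: 515, 826, 988, 533, 844, 145.
N(149) = {435, 515, 456, 533, 992, 145}, |N(149)| = 6.
Regular of degree 6 on 13 vertices: SR(13,6,2,3) — a Paley graph.
The 3 distinct eigenvalues: [6.0, 1.30278, -2.30278].
With N=13: ϑ(G) = 13·(-(-sqrt(13)/2 - 1/2))/(6−(-sqrt(13)/2 - 1/2)) = sqrt(13).
Numerically 3.605551.

sqrt(13)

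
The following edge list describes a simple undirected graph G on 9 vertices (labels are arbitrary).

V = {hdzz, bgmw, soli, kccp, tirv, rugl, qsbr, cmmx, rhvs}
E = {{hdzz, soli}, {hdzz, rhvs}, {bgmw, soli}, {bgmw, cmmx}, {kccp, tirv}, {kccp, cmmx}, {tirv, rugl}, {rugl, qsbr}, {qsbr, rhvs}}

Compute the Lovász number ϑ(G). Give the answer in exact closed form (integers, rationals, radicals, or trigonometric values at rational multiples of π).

Vertex soli has 2 neighbors: hdzz, bgmw.
deg(tirv) = 2; N(tirv) = {kccp, rugl}.
Vertex rugl has 2 neighbors: tirv, qsbr.
Vertex kccp has 2 neighbors: tirv, cmmx.
Every vertex has degree 2 (N=9); this is C_{9}, the 9-cycle.
Distinct eigenvalues (to 3 d.p.): [2.0, 1.532, 0.347, -1.0, -1.879].
−9·(-2*cos(pi/9)) / ((2)−(-2*cos(pi/9))) = 9*cos(pi/9)/(cos(pi/9) + 1) = ϑ(G).
ϑ(G) ≈ 4.36009.
α=4, χ(Ḡ)=5; ϑ=9*cos(pi/9)/(cos(pi/9) + 1) lies between (both strict).

9*cos(pi/9)/(cos(pi/9) + 1)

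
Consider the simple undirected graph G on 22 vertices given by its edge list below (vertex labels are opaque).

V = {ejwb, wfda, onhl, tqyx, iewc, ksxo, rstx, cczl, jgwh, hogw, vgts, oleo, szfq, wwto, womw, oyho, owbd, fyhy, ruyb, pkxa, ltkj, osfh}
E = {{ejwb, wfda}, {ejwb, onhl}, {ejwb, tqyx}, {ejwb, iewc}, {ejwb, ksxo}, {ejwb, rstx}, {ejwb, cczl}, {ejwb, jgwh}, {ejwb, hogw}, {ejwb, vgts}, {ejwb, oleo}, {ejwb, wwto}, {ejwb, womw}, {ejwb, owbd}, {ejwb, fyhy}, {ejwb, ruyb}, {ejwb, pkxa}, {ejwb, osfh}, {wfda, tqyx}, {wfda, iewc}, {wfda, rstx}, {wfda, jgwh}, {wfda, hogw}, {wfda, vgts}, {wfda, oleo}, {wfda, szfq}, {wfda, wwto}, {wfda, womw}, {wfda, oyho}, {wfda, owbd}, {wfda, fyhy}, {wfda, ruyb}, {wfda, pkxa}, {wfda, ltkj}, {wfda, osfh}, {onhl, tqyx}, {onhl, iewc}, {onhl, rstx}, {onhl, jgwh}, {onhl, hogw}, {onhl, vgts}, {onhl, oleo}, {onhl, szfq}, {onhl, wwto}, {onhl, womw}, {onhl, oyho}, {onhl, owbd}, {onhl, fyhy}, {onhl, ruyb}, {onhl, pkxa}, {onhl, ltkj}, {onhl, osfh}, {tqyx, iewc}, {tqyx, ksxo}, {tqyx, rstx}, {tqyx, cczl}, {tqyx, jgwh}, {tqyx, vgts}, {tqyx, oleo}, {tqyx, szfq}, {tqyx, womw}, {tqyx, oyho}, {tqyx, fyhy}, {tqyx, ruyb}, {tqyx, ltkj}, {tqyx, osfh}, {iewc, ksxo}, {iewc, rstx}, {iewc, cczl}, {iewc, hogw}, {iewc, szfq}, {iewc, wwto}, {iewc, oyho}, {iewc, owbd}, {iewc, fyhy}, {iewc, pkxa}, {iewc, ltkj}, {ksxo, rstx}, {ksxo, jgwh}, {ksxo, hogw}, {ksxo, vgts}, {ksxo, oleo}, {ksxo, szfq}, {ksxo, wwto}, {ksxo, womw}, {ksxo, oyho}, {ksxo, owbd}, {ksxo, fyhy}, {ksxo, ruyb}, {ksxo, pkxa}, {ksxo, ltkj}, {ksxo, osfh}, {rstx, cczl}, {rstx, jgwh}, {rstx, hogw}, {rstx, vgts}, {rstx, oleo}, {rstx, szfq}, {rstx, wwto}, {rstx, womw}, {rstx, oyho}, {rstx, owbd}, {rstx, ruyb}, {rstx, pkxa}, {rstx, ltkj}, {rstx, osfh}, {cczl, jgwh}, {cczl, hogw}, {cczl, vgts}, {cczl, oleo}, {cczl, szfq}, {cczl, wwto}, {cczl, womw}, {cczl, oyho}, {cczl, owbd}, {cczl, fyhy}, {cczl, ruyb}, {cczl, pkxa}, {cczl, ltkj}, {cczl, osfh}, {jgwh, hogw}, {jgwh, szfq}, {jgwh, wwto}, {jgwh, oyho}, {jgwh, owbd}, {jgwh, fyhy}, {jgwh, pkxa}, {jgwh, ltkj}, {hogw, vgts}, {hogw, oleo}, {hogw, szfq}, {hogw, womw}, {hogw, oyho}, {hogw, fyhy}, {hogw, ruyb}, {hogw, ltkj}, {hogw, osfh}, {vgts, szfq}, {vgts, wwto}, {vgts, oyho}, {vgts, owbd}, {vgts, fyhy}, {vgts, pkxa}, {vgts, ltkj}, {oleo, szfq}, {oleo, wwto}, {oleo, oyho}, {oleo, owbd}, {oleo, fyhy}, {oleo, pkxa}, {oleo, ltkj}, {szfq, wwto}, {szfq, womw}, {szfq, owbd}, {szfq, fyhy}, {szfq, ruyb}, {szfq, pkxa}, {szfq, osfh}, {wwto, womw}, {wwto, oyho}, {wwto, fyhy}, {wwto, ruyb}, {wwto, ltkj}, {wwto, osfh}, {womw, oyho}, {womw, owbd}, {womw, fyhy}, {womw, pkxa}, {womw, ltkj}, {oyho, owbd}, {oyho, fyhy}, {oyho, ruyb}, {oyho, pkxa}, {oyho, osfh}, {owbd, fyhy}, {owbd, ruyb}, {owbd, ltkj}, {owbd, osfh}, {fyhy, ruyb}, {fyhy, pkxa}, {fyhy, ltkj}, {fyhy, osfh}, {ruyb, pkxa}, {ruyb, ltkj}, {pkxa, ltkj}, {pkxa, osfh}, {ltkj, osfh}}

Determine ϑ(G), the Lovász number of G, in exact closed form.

7

N(onhl) = {ejwb, tqyx, iewc, rstx, jgwh, hogw, vgts, oleo, szfq, wwto, womw, oyho, owbd, fyhy, ruyb, pkxa, ltkj, osfh}, |N(onhl)| = 18.
Vertex ejwb has 18 neighbors: wfda, onhl, tqyx, iewc, ksxo, rstx, cczl, jgwh, hogw, vgts, oleo, wwto, womw, owbd, fyhy, ruyb, pkxa, osfh.
Vertex wwto has 17 neighbors: ejwb, wfda, onhl, iewc, ksxo, rstx, cczl, jgwh, vgts, oleo, szfq, womw, oyho, fyhy, ruyb, ltkj, osfh.
deg(vgts) = 15; N(vgts) = {ejwb, wfda, onhl, tqyx, ksxo, rstx, cczl, hogw, szfq, wwto, oyho, owbd, fyhy, pkxa, ltkj}.
5 parts of sizes [7, 5, 4, 4, 2]; α(G) = 7 = ϑ (perfect).
= 7.00000… (decimal).
Check 7 ≤ 7 ≤ 7: collapsed.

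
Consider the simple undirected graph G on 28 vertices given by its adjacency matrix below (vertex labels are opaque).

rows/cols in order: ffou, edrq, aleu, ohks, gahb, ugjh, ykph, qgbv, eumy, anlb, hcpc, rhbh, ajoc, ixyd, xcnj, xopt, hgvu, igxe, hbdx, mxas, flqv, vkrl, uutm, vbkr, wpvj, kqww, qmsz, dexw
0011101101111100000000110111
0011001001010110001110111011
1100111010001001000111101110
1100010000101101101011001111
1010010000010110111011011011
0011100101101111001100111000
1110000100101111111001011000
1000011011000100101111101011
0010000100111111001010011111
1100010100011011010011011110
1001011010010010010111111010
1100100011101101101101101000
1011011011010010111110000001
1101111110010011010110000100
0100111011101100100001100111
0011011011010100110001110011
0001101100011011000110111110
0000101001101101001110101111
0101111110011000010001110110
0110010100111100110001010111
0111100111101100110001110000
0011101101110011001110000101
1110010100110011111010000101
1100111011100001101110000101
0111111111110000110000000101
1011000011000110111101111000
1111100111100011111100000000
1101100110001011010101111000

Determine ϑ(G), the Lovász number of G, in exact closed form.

N(xcnj) = {edrq, gahb, ugjh, ykph, eumy, anlb, hcpc, ajoc, ixyd, hgvu, vkrl, uutm, kqww, qmsz, dexw}, |N(xcnj)| = 15.
deg(xopt) = 15; N(xopt) = {aleu, ohks, ugjh, ykph, eumy, anlb, rhbh, ixyd, hgvu, igxe, vkrl, uutm, vbkr, qmsz, dexw}.
deg(ajoc) = 15; N(ajoc) = {ffou, aleu, ohks, ugjh, ykph, eumy, anlb, rhbh, xcnj, hgvu, igxe, hbdx, mxas, flqv, dexw}.
N(mxas) = {edrq, aleu, ugjh, qgbv, hcpc, rhbh, ajoc, ixyd, hgvu, igxe, vkrl, vbkr, kqww, qmsz, dexw}, |N(mxas)| = 15.
Regular of degree 15 on 28 vertices: Kneser-type, 2-subsets of [8].
Distinct eigenvalues (to 6 d.p.): [15.0, 1.0, -5.0].
ϑ = −N·λ_min/(λ_max−λ_min) = −28·(-5)/(15−(-5)) = 7.
= 7.00000000… (decimal).

7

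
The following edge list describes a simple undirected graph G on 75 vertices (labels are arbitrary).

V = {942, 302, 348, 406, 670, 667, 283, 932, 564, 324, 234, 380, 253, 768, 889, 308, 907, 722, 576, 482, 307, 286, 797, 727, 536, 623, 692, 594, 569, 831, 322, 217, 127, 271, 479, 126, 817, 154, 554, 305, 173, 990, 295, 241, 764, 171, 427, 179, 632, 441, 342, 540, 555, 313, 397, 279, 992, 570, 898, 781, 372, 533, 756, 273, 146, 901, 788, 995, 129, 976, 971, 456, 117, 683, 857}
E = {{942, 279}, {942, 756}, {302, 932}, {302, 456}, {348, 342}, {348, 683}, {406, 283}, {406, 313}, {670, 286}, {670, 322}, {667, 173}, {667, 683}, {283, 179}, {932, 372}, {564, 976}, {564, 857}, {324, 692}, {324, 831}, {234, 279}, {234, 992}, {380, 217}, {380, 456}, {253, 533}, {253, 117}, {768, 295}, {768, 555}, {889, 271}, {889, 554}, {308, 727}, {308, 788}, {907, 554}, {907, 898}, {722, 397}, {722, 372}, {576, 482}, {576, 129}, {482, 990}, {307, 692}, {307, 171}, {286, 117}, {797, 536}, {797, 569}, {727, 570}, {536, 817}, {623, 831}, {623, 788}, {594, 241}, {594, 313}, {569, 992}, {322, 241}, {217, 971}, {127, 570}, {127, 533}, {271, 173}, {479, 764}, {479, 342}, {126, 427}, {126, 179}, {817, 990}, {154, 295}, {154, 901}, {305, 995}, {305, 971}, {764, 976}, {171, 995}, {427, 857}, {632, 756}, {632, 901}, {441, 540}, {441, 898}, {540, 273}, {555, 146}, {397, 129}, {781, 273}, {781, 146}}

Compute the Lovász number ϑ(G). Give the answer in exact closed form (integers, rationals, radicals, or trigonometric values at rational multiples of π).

deg(781) = 2; N(781) = {273, 146}.
Vertex 764 has 2 neighbors: 479, 976.
N(273) = {540, 781}, |N(273)| = 2.
deg(932) = 2; N(932) = {302, 372}.
G on 75 vertices is 2-regular; connected 2-regular on 75 ⇒ C_{75}.
spec(A) ≈ [2.0, 1.992986, 1.971992, 1.937166, 1.888753, 1.827091, 1.752613, 1.665842, 1.567387, 1.457937, 1.338261, 1.209198, 1.071654, 0.926592, 0.775031, 0.618034, 0.456702, 0.292166, 0.125581, -0.041885, -0.209057, -0.374763, -0.53784, -0.697144, -0.851559, -1.0, -1.141427, -1.274848, -1.399327, -1.51399, -1.618034, -1.710729, -1.791424, -1.859553, -1.914639, -1.956295, -1.984229, -1.998246] (distinct, 6 d.p.).
Lovász (edge-transitive): ϑ = −75·(-2*cos(pi/75))/((2)−(-2*cos(pi/75))) = 75*cos(pi/75)/(cos(pi/75) + 1).
ϑ(G) ≈ 37.4835.
Sandwich: α(G)=37 ≤ ϑ(G)=75*cos(pi/75)/(cos(pi/75) + 1) ≤ χ(Ḡ)=38 (both strict).

75*cos(pi/75)/(cos(pi/75) + 1)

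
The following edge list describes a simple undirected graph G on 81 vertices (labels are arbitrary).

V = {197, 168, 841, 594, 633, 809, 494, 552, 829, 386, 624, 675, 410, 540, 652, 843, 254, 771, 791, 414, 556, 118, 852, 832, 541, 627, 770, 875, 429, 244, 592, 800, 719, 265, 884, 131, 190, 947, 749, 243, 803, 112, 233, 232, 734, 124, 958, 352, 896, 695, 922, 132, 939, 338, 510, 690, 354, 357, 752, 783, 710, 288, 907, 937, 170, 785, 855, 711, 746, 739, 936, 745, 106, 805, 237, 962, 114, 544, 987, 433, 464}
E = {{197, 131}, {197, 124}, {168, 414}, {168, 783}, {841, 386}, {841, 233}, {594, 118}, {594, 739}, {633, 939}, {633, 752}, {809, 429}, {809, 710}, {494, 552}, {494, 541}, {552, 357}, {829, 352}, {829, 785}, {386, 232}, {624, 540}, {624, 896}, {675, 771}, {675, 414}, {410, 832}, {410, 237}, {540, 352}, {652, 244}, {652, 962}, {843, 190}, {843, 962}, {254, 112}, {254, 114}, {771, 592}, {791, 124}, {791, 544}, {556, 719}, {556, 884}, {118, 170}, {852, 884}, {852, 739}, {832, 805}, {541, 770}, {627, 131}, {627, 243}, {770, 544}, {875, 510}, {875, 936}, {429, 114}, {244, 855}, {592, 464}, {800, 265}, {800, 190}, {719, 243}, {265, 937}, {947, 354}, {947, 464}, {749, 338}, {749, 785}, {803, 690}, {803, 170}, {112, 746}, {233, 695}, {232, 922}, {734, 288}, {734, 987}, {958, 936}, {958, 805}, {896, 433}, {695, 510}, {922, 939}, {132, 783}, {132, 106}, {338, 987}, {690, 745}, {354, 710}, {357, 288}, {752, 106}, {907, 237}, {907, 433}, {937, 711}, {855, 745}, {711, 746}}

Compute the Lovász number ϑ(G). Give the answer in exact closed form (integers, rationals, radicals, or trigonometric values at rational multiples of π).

81*cos(pi/81)/(cos(pi/81) + 1)

deg(170) = 2; N(170) = {118, 803}.
deg(540) = 2; N(540) = {624, 352}.
Vertex 855 has 2 neighbors: 244, 745.
Vertex 852 has 2 neighbors: 884, 739.
G on 81 vertices is 2-regular; a single 81-cycle (edge-transitive).
The 41 distinct eigenvalues: [2.0, 1.99399, 1.97598, 1.94609, 1.9045, 1.85145, 1.78727, 1.71233, 1.6271, 1.53209, 1.42786, 1.31504, 1.19432, 1.06641, 0.93209, 0.79216, 0.64747, 0.49888, 0.3473, 0.19362, 0.03878, -0.11629, -0.27066, -0.42341, -0.57361, -0.72036, -0.86277, -1.0, -1.13121, -1.25562, -1.37248, -1.48109, -1.58079, -1.67098, -1.75112, -1.82073, -1.87939, -1.92674, -1.96251, -1.98648, -1.9985].
Lovász: ϑ = −81(-2*cos(pi/81))/(2+-(-1)*2*cos(pi/81)) = 81*cos(pi/81)/(cos(pi/81) + 1).
Numerically 40.4848.
40 ≤ 81*cos(pi/81)/(cos(pi/81) + 1) ≤ 41: both strict.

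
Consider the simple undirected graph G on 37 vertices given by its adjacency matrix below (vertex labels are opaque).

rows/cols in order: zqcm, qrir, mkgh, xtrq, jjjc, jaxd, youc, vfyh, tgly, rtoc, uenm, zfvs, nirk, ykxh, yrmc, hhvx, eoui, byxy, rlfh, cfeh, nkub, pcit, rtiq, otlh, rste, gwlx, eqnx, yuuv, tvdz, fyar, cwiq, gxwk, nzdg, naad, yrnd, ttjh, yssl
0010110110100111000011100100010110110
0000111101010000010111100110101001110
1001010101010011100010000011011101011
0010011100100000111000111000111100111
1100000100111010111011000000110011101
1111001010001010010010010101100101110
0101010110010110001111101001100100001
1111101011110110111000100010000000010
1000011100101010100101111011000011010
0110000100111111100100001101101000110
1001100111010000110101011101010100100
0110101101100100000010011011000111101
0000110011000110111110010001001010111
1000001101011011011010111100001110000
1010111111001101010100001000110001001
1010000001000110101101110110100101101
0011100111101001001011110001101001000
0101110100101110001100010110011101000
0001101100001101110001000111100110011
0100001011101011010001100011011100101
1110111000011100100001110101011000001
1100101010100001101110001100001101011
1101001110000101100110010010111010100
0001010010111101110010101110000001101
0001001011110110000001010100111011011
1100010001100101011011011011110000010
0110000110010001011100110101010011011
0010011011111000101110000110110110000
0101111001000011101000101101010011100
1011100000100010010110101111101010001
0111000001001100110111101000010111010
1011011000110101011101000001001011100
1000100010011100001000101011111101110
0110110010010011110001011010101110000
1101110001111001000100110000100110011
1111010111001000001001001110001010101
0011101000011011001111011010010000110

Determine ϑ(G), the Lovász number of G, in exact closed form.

deg(qrir) = 18; N(qrir) = {jjjc, jaxd, youc, vfyh, rtoc, zfvs, byxy, cfeh, nkub, pcit, rtiq, gwlx, eqnx, tvdz, cwiq, naad, yrnd, ttjh}.
deg(fyar) = 18; N(fyar) = {zqcm, mkgh, xtrq, jjjc, uenm, yrmc, byxy, cfeh, nkub, rtiq, rste, gwlx, eqnx, yuuv, tvdz, cwiq, nzdg, yssl}.
deg(nirk) = 18; N(nirk) = {jjjc, jaxd, tgly, rtoc, ykxh, yrmc, eoui, byxy, rlfh, cfeh, nkub, otlh, yuuv, cwiq, nzdg, yrnd, ttjh, yssl}.
deg(gwlx) = 18; N(gwlx) = {zqcm, qrir, jaxd, rtoc, uenm, ykxh, hhvx, byxy, rlfh, nkub, pcit, otlh, rste, eqnx, yuuv, tvdz, fyar, ttjh}.
37-vertex 18-regular graph: strongly regular (37,18,8,9).
The 3 distinct eigenvalues: [18.0, 2.541, -3.541].
−37·(-sqrt(37)/2 - 1/2) / ((18)−(-sqrt(37)/2 - 1/2)) = sqrt(37) = ϑ(G).
Numerically 6.08276.

sqrt(37)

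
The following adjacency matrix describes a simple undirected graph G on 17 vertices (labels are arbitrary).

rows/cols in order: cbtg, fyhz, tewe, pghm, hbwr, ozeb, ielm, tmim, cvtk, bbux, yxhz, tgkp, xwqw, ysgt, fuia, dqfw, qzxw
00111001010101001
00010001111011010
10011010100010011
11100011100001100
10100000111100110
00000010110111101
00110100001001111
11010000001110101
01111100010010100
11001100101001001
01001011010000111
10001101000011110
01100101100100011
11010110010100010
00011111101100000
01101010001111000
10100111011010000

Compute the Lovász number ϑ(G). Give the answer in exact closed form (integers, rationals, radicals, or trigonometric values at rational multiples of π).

Vertex hbwr has 8 neighbors: cbtg, tewe, cvtk, bbux, yxhz, tgkp, fuia, dqfw.
deg(fuia) = 8; N(fuia) = {pghm, hbwr, ozeb, ielm, tmim, cvtk, yxhz, tgkp}.
Vertex fyhz has 8 neighbors: pghm, tmim, cvtk, bbux, yxhz, xwqw, ysgt, dqfw.
Vertex yxhz has 8 neighbors: fyhz, hbwr, ielm, tmim, bbux, fuia, dqfw, qzxw.
17-vertex 8-regular graph: strongly regular (17,8,3,4).
A has 3 distinct eigenvalues ≈ [8.0, 1.5616, -2.5616].
With N=17: ϑ(G) = 17·(-(-sqrt(17)/2 - 1/2))/(8−(-sqrt(17)/2 - 1/2)) = sqrt(17).
= 4.123105626… (decimal).

sqrt(17)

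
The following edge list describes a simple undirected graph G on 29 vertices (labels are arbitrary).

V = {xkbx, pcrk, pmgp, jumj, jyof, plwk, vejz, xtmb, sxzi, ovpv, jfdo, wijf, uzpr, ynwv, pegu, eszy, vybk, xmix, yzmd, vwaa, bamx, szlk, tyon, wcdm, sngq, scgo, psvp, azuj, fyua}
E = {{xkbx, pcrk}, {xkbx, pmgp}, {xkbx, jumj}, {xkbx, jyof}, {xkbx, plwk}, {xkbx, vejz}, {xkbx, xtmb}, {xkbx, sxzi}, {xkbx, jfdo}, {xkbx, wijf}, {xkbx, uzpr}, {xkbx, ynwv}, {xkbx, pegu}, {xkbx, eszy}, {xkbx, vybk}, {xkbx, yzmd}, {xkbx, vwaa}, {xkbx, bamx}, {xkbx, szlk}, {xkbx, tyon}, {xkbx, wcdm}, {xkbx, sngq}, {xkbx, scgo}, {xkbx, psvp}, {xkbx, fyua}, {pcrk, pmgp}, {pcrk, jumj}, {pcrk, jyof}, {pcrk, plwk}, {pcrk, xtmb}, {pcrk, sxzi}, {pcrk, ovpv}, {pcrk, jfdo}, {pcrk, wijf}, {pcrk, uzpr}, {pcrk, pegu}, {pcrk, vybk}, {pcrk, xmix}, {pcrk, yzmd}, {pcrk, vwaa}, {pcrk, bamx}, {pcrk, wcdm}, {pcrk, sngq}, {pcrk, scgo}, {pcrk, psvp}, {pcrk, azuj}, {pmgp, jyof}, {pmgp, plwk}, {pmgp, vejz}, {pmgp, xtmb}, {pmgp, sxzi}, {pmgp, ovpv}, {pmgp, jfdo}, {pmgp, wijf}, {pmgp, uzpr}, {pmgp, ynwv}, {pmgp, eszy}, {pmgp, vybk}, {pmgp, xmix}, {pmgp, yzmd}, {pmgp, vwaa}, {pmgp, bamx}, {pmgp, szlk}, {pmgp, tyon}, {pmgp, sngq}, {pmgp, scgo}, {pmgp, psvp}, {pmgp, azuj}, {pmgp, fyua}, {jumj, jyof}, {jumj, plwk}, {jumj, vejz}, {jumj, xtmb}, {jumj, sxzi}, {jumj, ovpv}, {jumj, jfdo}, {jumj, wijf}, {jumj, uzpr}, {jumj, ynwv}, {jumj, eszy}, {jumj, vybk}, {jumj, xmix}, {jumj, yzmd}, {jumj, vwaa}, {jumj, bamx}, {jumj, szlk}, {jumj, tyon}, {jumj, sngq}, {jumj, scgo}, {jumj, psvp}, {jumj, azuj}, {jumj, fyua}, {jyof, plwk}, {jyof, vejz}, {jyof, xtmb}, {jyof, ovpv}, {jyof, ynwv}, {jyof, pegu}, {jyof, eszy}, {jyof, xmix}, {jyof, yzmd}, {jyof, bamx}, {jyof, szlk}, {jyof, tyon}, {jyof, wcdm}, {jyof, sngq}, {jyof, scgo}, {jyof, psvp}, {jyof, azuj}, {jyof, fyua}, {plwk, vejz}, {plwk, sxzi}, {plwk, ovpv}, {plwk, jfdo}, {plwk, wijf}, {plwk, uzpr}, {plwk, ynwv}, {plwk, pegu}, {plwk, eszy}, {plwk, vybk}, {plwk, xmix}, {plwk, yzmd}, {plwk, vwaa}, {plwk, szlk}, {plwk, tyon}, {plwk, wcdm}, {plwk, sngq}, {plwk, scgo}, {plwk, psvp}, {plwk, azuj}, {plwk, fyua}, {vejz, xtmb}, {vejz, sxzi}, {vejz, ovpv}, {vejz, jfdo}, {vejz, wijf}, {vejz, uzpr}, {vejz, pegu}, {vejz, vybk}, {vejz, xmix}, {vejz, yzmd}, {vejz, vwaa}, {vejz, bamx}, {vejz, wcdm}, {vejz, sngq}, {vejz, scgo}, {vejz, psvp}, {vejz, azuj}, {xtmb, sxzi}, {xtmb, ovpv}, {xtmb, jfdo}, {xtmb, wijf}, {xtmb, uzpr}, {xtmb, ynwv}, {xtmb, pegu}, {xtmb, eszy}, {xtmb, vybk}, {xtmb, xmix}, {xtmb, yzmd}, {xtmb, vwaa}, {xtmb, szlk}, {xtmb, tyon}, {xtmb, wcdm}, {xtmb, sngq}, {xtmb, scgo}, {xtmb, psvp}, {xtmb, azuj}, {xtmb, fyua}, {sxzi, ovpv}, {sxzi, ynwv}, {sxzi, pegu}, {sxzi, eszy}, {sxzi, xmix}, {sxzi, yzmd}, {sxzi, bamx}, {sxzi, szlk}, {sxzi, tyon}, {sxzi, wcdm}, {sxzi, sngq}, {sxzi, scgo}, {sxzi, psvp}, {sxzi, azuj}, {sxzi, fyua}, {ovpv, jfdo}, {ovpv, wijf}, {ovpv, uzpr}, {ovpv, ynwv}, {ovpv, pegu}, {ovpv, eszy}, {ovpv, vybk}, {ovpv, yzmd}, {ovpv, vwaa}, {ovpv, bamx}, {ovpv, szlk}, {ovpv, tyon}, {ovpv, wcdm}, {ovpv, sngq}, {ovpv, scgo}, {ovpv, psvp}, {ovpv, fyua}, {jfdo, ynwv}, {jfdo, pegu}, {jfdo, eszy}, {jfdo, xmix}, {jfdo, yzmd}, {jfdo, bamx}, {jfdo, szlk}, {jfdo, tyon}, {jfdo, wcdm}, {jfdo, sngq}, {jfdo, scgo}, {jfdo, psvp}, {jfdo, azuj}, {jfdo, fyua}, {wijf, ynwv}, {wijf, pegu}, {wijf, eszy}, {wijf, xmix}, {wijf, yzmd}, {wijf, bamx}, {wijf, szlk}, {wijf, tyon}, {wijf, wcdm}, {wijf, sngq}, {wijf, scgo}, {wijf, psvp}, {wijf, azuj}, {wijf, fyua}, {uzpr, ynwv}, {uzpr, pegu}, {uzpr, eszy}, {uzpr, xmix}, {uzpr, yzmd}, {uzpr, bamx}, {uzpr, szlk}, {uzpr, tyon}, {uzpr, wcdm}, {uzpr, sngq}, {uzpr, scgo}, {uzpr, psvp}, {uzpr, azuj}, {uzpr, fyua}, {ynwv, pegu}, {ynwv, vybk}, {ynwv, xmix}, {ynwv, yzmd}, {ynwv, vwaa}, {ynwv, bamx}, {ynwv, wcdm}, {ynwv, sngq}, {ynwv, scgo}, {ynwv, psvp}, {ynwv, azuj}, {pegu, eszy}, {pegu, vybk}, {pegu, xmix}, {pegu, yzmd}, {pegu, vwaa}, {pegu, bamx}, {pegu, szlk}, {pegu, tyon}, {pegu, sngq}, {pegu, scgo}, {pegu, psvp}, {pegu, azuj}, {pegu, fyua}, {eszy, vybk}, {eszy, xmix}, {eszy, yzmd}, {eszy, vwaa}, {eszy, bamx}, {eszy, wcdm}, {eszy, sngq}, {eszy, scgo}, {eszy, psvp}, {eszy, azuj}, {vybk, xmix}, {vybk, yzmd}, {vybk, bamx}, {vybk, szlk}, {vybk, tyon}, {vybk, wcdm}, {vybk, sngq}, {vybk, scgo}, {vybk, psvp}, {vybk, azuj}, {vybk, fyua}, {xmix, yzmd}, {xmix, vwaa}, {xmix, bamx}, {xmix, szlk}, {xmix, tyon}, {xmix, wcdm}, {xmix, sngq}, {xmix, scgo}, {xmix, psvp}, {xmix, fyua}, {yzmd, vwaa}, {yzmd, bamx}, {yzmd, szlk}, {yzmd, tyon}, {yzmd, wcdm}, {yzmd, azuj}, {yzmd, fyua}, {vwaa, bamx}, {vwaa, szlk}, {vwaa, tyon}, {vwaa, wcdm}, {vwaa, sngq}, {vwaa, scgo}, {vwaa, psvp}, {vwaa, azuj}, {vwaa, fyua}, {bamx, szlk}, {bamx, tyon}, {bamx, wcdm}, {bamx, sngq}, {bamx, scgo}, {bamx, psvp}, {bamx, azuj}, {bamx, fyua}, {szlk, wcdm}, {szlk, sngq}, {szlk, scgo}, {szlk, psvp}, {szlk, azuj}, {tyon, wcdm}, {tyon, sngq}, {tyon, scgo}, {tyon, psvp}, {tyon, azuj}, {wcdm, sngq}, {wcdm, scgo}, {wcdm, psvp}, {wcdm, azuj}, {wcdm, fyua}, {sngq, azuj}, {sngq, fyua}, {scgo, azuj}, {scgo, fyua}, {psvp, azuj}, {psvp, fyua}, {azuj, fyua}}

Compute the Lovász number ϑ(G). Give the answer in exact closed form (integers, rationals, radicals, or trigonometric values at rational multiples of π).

7

Vertex pegu has 25 neighbors: xkbx, pcrk, jyof, plwk, vejz, xtmb, sxzi, ovpv, jfdo, wijf, uzpr, ynwv, eszy, vybk, xmix, yzmd, vwaa, bamx, szlk, tyon, sngq, scgo, psvp, azuj, fyua.
N(uzpr) = {xkbx, pcrk, pmgp, jumj, plwk, vejz, xtmb, ovpv, ynwv, pegu, eszy, xmix, yzmd, bamx, szlk, tyon, wcdm, sngq, scgo, psvp, azuj, fyua}, |N(uzpr)| = 22.
deg(xtmb) = 26; N(xtmb) = {xkbx, pcrk, pmgp, jumj, jyof, vejz, sxzi, ovpv, jfdo, wijf, uzpr, ynwv, pegu, eszy, vybk, xmix, yzmd, vwaa, szlk, tyon, wcdm, sngq, scgo, psvp, azuj, fyua}.
deg(xmix) = 25; N(xmix) = {pcrk, pmgp, jumj, jyof, plwk, vejz, xtmb, sxzi, jfdo, wijf, uzpr, ynwv, pegu, eszy, vybk, yzmd, vwaa, bamx, szlk, tyon, wcdm, sngq, scgo, psvp, fyua}.
Complete multipartite on [7, 7, 4, 4, 4, 3]: sandwich collapses at ϑ=7.
ϑ(G) ≈ 7.0000.
α=7, χ(Ḡ)=7; ϑ=7 lies between (collapsed).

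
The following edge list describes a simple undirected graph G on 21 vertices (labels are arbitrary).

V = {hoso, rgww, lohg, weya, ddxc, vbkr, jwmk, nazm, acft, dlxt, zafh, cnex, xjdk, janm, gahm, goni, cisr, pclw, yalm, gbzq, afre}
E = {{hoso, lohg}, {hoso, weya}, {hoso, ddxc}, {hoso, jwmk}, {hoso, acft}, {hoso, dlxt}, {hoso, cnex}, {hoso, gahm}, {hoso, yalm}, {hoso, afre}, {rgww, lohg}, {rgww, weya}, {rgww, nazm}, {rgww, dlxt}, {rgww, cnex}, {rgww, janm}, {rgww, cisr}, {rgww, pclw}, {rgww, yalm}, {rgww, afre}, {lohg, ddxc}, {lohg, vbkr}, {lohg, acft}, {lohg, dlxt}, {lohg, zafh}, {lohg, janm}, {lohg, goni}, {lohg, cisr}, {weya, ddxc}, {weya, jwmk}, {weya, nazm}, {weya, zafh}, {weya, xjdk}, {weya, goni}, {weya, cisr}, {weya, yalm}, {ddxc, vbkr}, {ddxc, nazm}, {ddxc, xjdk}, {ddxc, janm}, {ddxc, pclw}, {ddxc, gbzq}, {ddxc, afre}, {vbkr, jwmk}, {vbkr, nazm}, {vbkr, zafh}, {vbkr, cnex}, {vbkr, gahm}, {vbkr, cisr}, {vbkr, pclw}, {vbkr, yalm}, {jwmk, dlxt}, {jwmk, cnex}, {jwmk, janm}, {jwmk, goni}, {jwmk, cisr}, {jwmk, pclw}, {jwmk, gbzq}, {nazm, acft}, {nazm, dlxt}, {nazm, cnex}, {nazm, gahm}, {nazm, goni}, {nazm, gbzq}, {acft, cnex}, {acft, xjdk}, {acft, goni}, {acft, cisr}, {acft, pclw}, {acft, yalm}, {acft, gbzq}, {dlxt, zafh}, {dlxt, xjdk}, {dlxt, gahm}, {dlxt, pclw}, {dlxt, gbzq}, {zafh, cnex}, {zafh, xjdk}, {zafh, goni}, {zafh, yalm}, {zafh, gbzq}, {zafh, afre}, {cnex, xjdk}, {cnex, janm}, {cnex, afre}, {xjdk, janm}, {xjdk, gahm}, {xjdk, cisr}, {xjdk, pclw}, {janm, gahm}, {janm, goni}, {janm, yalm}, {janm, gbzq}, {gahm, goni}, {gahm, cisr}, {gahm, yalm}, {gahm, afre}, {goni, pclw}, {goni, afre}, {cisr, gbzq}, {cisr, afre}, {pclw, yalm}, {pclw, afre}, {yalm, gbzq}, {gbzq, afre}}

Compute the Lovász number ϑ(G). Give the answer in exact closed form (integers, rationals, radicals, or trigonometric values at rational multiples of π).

6

deg(cnex) = 10; N(cnex) = {hoso, rgww, vbkr, jwmk, nazm, acft, zafh, xjdk, janm, afre}.
Vertex vbkr has 10 neighbors: lohg, ddxc, jwmk, nazm, zafh, cnex, gahm, cisr, pclw, yalm.
deg(yalm) = 10; N(yalm) = {hoso, rgww, weya, vbkr, acft, zafh, janm, gahm, pclw, gbzq}.
N(nazm) = {rgww, weya, ddxc, vbkr, acft, dlxt, cnex, gahm, goni, gbzq}, |N(nazm)| = 10.
deg(v) = 10 for all v (|V|=21); Kneser K(7,2) on C(7,2)=21 vertices.
A has 3 distinct eigenvalues ≈ [10.0, 1.0, -4.0].
With N=21: ϑ(G) = 21·(-1*(-4))/(10−(-4)) = 6.
= 6.00000000… (decimal).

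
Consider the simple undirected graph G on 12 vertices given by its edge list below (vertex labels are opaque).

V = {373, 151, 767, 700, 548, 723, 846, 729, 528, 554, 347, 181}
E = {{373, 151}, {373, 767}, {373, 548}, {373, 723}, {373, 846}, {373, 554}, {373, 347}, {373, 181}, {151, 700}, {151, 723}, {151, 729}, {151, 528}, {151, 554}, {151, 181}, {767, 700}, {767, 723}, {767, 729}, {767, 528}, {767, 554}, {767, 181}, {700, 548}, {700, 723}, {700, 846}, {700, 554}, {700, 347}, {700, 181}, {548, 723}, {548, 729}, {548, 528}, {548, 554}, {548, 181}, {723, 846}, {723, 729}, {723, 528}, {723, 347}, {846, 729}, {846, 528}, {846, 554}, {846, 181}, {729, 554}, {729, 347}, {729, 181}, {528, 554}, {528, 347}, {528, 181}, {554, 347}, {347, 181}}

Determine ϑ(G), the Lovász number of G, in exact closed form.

5

Vertex 528 has 8 neighbors: 151, 767, 548, 723, 846, 554, 347, 181.
deg(723) = 9; N(723) = {373, 151, 767, 700, 548, 846, 729, 528, 347}.
deg(846) = 7; N(846) = {373, 700, 723, 729, 528, 554, 181}.
Vertex 181 has 9 neighbors: 373, 151, 767, 700, 548, 846, 729, 528, 347.
Complete multipartite on [5, 4, 3]: sandwich collapses at ϑ=5.
≈ 5.000000000 (to 9 d.p.).
5 ≤ 5 ≤ 5: collapsed.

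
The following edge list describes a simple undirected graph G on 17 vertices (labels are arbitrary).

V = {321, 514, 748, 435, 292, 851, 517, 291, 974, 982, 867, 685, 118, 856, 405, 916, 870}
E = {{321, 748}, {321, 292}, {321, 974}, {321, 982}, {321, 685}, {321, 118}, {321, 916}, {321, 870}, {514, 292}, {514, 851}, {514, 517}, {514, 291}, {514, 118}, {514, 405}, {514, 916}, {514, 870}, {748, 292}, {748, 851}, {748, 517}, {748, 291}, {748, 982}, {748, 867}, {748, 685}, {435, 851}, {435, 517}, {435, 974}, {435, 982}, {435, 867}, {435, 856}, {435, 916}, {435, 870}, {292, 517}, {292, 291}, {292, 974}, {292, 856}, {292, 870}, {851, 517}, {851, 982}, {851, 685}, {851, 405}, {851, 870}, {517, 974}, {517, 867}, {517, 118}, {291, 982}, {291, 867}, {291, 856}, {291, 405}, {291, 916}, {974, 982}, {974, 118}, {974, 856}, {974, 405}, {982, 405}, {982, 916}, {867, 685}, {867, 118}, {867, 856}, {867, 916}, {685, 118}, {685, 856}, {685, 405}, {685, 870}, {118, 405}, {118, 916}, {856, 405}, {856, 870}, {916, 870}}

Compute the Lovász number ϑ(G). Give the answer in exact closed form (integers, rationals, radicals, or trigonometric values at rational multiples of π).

sqrt(17)

N(435) = {851, 517, 974, 982, 867, 856, 916, 870}, |N(435)| = 8.
Vertex 118 has 8 neighbors: 321, 514, 517, 974, 867, 685, 405, 916.
deg(517) = 8; N(517) = {514, 748, 435, 292, 851, 974, 867, 118}.
deg(870) = 8; N(870) = {321, 514, 435, 292, 851, 685, 856, 916}.
Every vertex has degree 8 (N=17); strongly regular (17,8,3,4).
spec(A) ≈ [8.0, 1.56155, -2.56155] (distinct, 5 d.p.).
Lovász (edge-transitive): ϑ = −17·(-sqrt(17)/2 - 1/2)/((8)−(-sqrt(17)/2 - 1/2)) = sqrt(17).
ϑ(G) ≈ 4.123106.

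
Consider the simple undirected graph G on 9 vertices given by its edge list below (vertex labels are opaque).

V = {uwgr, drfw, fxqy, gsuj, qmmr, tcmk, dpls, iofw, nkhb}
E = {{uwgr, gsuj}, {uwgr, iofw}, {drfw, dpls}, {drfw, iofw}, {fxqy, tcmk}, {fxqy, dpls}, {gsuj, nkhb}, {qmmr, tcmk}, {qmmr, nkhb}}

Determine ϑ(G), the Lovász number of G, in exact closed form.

9*cos(pi/9)/(cos(pi/9) + 1)

Vertex tcmk has 2 neighbors: fxqy, qmmr.
deg(drfw) = 2; N(drfw) = {dpls, iofw}.
N(uwgr) = {gsuj, iofw}, |N(uwgr)| = 2.
deg(qmmr) = 2; N(qmmr) = {tcmk, nkhb}.
deg(v) = 2 for all v (|V|=9); connected 2-regular on 9 ⇒ C_{9}.
A has 5 distinct eigenvalues ≈ [2.0, 1.5321, 0.3473, -1.0, -1.8794].
With N=9: ϑ(G) = 9·(-(-1)*2*cos(pi/9))/(2−(-2*cos(pi/9))) = 9*cos(pi/9)/(cos(pi/9) + 1).
Numerically 4.3600896.
4 ≤ 9*cos(pi/9)/(cos(pi/9) + 1) ≤ 5: both strict.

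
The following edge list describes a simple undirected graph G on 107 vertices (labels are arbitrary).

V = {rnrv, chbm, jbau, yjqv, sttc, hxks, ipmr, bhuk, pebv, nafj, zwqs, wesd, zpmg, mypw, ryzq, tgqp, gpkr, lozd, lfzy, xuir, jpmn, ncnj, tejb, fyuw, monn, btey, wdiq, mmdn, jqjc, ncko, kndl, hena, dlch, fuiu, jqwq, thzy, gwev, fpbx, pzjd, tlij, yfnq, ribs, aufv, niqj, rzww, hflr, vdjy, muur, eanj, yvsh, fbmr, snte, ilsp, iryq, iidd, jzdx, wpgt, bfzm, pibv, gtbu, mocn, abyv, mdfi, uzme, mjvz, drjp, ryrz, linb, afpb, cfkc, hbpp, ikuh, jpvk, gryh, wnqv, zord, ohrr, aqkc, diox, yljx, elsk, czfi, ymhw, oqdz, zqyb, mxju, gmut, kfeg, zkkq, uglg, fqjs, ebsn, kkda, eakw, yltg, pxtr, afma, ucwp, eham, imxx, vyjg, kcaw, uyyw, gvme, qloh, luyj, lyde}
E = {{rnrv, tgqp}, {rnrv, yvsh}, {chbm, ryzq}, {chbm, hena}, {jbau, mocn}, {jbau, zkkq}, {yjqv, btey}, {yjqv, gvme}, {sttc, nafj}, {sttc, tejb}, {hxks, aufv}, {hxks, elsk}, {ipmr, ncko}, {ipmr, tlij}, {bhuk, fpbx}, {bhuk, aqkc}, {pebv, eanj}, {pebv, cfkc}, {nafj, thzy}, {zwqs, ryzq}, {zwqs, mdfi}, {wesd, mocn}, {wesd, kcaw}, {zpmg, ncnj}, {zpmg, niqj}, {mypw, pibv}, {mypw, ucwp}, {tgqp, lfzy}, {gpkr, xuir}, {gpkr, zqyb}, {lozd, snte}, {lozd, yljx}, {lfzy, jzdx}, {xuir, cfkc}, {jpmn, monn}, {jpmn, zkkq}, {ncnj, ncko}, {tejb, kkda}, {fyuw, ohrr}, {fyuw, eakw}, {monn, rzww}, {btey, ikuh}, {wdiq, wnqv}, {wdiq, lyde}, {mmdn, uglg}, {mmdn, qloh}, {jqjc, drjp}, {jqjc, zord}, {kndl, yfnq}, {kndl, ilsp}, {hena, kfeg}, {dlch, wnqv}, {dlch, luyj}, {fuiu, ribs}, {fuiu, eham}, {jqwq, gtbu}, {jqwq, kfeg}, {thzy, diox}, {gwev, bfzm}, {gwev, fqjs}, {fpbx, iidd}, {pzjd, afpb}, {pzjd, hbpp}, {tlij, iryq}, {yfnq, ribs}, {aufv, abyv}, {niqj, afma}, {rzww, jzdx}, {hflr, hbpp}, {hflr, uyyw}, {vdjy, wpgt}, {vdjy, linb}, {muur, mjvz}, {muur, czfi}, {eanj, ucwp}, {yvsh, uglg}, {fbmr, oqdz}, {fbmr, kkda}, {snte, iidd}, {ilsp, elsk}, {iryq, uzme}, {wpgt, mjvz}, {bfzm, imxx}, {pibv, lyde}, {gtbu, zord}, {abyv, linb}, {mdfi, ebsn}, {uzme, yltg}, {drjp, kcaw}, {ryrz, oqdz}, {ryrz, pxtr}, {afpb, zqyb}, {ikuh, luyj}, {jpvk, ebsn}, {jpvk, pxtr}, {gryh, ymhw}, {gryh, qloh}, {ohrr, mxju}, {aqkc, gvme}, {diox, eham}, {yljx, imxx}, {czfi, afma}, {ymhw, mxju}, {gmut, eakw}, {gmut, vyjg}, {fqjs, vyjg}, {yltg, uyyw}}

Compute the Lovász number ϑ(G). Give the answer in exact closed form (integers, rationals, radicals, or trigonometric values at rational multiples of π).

Vertex hflr has 2 neighbors: hbpp, uyyw.
N(chbm) = {ryzq, hena}, |N(chbm)| = 2.
N(jpvk) = {ebsn, pxtr}, |N(jpvk)| = 2.
N(czfi) = {muur, afma}, |N(czfi)| = 2.
Regular of degree 2 on 107 vertices: this is C_{107}, the 107-cycle.
The 54 distinct eigenvalues: [2.0, 1.996553, 1.986223, 1.969046, 1.945082, 1.914413, 1.877144, 1.833404, 1.783344, 1.727137, 1.664975, 1.597075, 1.523668, 1.44501, 1.36137, 1.273037, 1.180316, 1.083526, 0.983001, 0.879087, 0.772143, 0.662537, 0.550647, 0.43686, 0.321566, 0.205163, 0.088054, -0.02936, -0.146672, -0.263478, -0.379376, -0.493966, -0.606854, -0.717649, -0.825971, -0.931446, -1.033709, -1.132409, -1.227206, -1.317772, -1.403795, -1.484979, -1.561044, -1.631728, -1.696787, -1.755997, -1.809154, -1.856074, -1.896596, -1.930579, -1.957908, -1.978487, -1.992247, -1.999138].
−107·(-2*cos(pi/107)) / ((2)−(-2*cos(pi/107))) = 107*cos(pi/107)/(cos(pi/107) + 1) = ϑ(G).
Numerically 53.488468432.
Check 53 ≤ 107*cos(pi/107)/(cos(pi/107) + 1) ≤ 54: both strict.

107*cos(pi/107)/(cos(pi/107) + 1)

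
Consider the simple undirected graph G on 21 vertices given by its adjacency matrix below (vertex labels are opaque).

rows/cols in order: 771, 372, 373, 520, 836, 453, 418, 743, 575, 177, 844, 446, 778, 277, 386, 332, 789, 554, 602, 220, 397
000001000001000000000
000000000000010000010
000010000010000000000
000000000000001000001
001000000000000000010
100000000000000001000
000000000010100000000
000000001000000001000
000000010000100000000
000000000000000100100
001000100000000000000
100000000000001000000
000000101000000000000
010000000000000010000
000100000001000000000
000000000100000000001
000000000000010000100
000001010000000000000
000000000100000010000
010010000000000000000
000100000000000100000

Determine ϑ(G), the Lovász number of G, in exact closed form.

21*cos(pi/21)/(cos(pi/21) + 1)

deg(844) = 2; N(844) = {373, 418}.
Vertex 602 has 2 neighbors: 177, 789.
Vertex 386 has 2 neighbors: 520, 446.
Vertex 554 has 2 neighbors: 453, 743.
G on 21 vertices is 2-regular; the odd cycle C_{21}.
spec(A) ≈ [2.0, 1.911, 1.652, 1.247, 0.731, 0.149, -0.445, -1.0, -1.466, -1.802, -1.978] (distinct, 3 d.p.).
With N=21: ϑ(G) = 21·(-(-1)*2*cos(pi/21))/(2−(-2*cos(pi/21))) = 21*cos(pi/21)/(cos(pi/21) + 1).
ϑ(G) ≈ 10.441033.
Check 10 ≤ 21*cos(pi/21)/(cos(pi/21) + 1) ≤ 11: both strict.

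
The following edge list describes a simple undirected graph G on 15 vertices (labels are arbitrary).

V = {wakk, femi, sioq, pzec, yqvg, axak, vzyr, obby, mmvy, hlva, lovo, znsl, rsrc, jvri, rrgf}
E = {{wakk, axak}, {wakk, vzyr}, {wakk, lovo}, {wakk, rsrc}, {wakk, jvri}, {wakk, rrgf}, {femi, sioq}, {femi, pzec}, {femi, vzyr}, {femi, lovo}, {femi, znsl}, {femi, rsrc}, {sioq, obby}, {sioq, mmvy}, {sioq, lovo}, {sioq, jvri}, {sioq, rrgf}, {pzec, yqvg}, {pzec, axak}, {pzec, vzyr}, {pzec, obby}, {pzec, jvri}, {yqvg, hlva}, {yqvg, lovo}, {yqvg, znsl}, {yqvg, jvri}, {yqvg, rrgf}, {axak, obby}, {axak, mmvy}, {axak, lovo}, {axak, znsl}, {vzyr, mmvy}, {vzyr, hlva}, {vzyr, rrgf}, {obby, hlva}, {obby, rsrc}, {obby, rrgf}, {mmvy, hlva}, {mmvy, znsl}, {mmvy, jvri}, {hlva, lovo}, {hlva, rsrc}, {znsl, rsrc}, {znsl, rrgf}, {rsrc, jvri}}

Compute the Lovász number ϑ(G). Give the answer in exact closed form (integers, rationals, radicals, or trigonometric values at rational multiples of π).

5

N(sioq) = {femi, obby, mmvy, lovo, jvri, rrgf}, |N(sioq)| = 6.
deg(axak) = 6; N(axak) = {wakk, pzec, obby, mmvy, lovo, znsl}.
deg(jvri) = 6; N(jvri) = {wakk, sioq, pzec, yqvg, mmvy, rsrc}.
N(rsrc) = {wakk, femi, obby, hlva, znsl, jvri}, |N(rsrc)| = 6.
6-regular, N=15; Kneser-type, 2-subsets of [6].
The 3 distinct eigenvalues: [6.0, 1.0, -3.0].
ϑ = −N·λ_min/(λ_max−λ_min) = −15·(-3)/(6−(-3)) = 5.
Numerically 5.000000.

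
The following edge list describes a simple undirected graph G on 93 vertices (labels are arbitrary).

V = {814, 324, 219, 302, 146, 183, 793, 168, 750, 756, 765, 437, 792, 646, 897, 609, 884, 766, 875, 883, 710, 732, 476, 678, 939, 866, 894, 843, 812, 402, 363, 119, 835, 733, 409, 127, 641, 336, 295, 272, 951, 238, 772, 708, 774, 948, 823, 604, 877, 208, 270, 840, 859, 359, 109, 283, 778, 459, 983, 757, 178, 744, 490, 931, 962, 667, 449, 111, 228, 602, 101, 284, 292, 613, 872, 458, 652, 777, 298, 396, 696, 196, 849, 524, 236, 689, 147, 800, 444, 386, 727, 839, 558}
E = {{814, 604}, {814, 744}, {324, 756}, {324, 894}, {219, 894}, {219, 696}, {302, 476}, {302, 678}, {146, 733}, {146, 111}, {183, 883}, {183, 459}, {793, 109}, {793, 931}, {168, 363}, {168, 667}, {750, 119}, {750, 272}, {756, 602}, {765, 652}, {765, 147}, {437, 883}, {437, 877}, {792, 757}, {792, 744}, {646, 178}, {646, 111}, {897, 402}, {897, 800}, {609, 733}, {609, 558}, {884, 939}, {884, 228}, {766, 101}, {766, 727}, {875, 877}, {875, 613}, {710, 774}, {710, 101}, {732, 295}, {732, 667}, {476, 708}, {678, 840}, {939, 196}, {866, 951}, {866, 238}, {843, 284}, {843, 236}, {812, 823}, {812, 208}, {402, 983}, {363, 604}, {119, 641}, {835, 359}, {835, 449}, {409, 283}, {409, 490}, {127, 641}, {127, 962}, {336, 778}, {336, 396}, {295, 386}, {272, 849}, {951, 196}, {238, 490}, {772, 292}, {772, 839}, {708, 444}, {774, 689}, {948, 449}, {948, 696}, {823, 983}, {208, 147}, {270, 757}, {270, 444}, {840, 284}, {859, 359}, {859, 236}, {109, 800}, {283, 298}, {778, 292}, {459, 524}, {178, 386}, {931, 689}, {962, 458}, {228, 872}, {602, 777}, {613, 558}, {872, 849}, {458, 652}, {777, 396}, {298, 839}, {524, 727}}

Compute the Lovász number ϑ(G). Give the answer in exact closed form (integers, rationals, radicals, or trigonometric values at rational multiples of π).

93*cos(pi/93)/(cos(pi/93) + 1)

Vertex 696 has 2 neighbors: 219, 948.
N(459) = {183, 524}, |N(459)| = 2.
N(295) = {732, 386}, |N(295)| = 2.
deg(793) = 2; N(793) = {109, 931}.
deg(v) = 2 for all v (|V|=93); the odd cycle C_{93}.
spec(A) ≈ [2.0, 1.9954, 1.9818, 1.9591, 1.9274, 1.887, 1.8379, 1.7805, 1.7149, 1.6415, 1.5606, 1.4727, 1.3779, 1.2769, 1.1701, 1.0579, 0.9409, 0.8196, 0.6946, 0.5664, 0.4356, 0.3029, 0.1687, 0.0338, -0.1013, -0.2359, -0.3695, -0.5013, -0.6309, -0.7576, -0.8808, -1.0, -1.1146, -1.2242, -1.3282, -1.4261, -1.5175, -1.602, -1.6792, -1.7487, -1.8102, -1.8635, -1.9083, -1.9443, -1.9715, -1.9897, -1.9989] (distinct, 4 d.p.).
With N=93: ϑ(G) = 93·(-(-1)*2*cos(pi/93))/(2−(-2*cos(pi/93))) = 93*cos(pi/93)/(cos(pi/93) + 1).
= 46.4867… (decimal).
α=46, χ(Ḡ)=47; ϑ=93*cos(pi/93)/(cos(pi/93) + 1) lies between (both strict).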